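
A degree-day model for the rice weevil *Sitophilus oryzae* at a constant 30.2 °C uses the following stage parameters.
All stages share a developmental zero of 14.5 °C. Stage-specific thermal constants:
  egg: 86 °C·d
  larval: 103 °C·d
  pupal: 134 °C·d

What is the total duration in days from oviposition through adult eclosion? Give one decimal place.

Daily accumulation at 30.2 °C = 30.2 − 14.5 = 15.7 DD/day.
Total K = 86 + 103 + 134 = 323 DD.
Total duration = 323 / 15.7 = 20.573 ≈ 20.6 days.

20.6 days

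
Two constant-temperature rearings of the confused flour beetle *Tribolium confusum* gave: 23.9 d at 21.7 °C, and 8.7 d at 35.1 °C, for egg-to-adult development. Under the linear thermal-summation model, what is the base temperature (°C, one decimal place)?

14.0 °C

Equal thermal constants: D₁(T₁ − T_b) = D₂(T₂ − T_b).
23.9·(21.7 − T_b) = 8.7·(35.1 − T_b)
T_b = (23.9·21.7 − 8.7·35.1) / (23.9 − 8.7) = 213.26 / 15.2 = 14.030 °C ≈ 14.0 °C.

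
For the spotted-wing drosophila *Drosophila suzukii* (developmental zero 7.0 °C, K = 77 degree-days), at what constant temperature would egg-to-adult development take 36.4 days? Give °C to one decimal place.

9.1 °C

Required daily accumulation = 77 / 36.4 = 2.115 DD/day.
T = T_base + 2.115 = 7.0 + 2.115 = 9.115 ≈ 9.1 °C.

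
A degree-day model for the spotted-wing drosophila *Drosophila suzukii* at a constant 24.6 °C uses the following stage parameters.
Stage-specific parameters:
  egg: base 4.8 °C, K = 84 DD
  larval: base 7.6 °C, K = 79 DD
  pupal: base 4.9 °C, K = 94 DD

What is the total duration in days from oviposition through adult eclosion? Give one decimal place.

13.7 days

egg: 84 / (24.6 − 4.8) = 84 / 19.8 = 4.242 d.
larval: 79 / (24.6 − 7.6) = 79 / 17.0 = 4.647 d.
pupal: 94 / (24.6 − 4.9) = 94 / 19.7 = 4.772 d.
Sum = 13.661 ≈ 13.7 days.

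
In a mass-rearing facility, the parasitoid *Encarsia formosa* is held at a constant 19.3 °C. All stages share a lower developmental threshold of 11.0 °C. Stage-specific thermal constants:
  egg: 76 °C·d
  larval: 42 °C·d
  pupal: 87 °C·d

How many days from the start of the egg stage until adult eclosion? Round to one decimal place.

24.7 days

Daily accumulation at 19.3 °C = 19.3 − 11.0 = 8.3 DD/day.
Total K = 76 + 42 + 87 = 205 DD.
Total duration = 205 / 8.3 = 24.699 ≈ 24.7 days.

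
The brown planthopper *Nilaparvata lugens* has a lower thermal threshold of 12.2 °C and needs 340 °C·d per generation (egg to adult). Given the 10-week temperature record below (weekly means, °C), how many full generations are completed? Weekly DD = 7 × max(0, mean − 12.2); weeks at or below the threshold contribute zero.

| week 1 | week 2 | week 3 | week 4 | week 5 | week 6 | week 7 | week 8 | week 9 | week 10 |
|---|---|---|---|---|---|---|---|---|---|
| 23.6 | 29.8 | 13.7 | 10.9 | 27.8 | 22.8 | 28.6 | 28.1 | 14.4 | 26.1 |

Weekly DD (7 × max(0, T̄ − 12.2)): 79.8, 123.2, 10.5, 0.0, 109.2, 74.2, 114.8, 111.3, 15.4, 97.3.
Season total = 735.7 DD.
Complete generations = ⌊735.7 / 340⌋ = 2.

2 generations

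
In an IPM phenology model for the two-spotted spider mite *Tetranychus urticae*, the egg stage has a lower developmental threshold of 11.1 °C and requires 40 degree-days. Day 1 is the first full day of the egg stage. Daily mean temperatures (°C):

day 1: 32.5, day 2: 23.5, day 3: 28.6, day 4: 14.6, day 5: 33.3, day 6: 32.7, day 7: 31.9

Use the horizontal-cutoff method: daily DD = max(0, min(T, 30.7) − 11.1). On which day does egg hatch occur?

Daily DD above 11.1 °C (capped at 19.6): 19.6, 12.4, 17.5, 3.5, 19.6, 19.6, 19.6.
Cumulative: 19.6, 32.0, 49.5, 53.0, 72.6, 92.2, 111.8.
The total first reaches 40 DD on day 3.

day 3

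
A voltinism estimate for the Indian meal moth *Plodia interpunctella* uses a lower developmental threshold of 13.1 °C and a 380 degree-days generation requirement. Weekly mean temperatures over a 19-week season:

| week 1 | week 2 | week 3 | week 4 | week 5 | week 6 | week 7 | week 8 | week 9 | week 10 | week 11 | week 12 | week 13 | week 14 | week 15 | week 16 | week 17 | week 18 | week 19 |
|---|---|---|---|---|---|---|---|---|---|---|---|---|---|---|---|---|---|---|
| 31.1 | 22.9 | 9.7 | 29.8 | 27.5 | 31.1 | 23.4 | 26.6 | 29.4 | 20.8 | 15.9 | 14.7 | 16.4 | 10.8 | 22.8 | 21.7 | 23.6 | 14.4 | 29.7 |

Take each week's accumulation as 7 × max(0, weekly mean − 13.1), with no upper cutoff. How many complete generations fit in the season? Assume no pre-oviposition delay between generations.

3 generations

Weekly DD (7 × max(0, T̄ − 13.1)): 126.0, 68.6, 0.0, 116.9, 100.8, 126.0, 72.1, 94.5, 114.1, 53.9, 19.6, 11.2, 23.1, 0.0, 67.9, 60.2, 73.5, 9.1, 116.2.
Season total = 1253.7 DD.
Complete generations = ⌊1253.7 / 380⌋ = 3.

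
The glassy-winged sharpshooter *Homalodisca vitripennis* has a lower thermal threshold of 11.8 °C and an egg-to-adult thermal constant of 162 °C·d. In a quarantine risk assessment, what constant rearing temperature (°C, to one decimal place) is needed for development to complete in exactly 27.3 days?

Required daily accumulation = 162 / 27.3 = 5.934 DD/day.
T = T_base + 5.934 = 11.8 + 5.934 = 17.734 ≈ 17.7 °C.

17.7 °C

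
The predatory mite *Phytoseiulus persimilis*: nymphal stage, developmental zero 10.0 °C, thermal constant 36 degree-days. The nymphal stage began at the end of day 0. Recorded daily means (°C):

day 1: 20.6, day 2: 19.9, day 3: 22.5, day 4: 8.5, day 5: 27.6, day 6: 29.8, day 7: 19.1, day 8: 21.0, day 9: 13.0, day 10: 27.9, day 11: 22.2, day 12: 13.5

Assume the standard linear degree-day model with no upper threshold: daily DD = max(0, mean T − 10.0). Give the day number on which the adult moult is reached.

Daily DD above 10.0 °C: 10.6, 9.9, 12.5, 0.0, 17.6, 19.8, 9.1, 11.0, 3.0, 17.9, 12.2, 3.5.
Cumulative: 10.6, 20.5, 33.0, 33.0, 50.6, 70.4, 79.5, 90.5, 93.5, 111.4, 123.6, 127.1.
The total first reaches 36 DD on day 5.

day 5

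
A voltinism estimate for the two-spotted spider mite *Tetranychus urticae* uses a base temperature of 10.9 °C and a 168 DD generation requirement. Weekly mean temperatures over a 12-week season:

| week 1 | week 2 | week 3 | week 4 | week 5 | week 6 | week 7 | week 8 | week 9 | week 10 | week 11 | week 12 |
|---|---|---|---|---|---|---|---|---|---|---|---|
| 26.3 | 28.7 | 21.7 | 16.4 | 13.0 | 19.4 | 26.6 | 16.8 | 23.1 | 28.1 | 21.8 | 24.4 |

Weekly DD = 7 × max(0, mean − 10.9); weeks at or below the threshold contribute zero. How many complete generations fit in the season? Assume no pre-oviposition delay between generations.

Weekly DD (7 × max(0, T̄ − 10.9)): 107.8, 124.6, 75.6, 38.5, 14.7, 59.5, 109.9, 41.3, 85.4, 120.4, 76.3, 94.5.
Season total = 948.5 DD.
Complete generations = ⌊948.5 / 168⌋ = 5.

5 generations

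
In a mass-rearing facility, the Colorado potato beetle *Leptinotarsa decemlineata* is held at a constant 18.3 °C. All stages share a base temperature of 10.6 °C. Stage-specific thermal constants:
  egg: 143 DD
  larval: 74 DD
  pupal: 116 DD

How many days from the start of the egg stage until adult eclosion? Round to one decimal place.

Daily accumulation at 18.3 °C = 18.3 − 10.6 = 7.7 DD/day.
Total K = 143 + 74 + 116 = 333 DD.
Total duration = 333 / 7.7 = 43.247 ≈ 43.2 days.

43.2 days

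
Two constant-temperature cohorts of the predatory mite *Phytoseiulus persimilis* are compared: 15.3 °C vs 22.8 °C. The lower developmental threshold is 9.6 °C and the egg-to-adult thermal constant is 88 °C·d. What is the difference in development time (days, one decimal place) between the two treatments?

At 15.3 °C: 88 / (15.3 − 9.6) = 88 / 5.7 = 15.439 d.
At 22.8 °C: 88 / (22.8 − 9.6) = 88 / 13.2 = 6.667 d.
Difference = |15.439 − 6.667| = 8.772 ≈ 8.8 days.

8.8 days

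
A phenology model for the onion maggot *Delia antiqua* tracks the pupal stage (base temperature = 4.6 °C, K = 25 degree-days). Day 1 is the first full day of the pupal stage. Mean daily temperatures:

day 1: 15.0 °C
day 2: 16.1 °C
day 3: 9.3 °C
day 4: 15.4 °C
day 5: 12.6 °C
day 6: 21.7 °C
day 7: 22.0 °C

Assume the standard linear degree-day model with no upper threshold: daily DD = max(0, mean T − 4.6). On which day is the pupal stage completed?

Daily DD above 4.6 °C: 10.4, 11.5, 4.7, 10.8, 8.0, 17.1, 17.4.
Cumulative: 10.4, 21.9, 26.6, 37.4, 45.4, 62.5, 79.9.
The total first reaches 25 DD on day 3.

day 3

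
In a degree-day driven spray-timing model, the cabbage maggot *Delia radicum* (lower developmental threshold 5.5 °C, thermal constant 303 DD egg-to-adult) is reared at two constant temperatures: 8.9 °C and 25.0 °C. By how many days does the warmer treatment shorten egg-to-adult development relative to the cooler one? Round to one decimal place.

73.6 days

At 8.9 °C: 303 / (8.9 − 5.5) = 303 / 3.4 = 89.118 d.
At 25.0 °C: 303 / (25.0 − 5.5) = 303 / 19.5 = 15.538 d.
Difference = |89.118 − 15.538| = 73.579 ≈ 73.6 days.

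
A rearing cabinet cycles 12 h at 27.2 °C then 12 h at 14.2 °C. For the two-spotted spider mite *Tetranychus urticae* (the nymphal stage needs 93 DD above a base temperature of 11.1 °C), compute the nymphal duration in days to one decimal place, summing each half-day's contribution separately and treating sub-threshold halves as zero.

Day half: max(0, 27.2 − 11.1) × 0.5 = 16.1 × 0.5 = 8.05 DD.
Night half: max(0, 14.2 − 11.1) × 0.5 = 3.1 × 0.5 = 1.55 DD.
Per 24 h: 9.60 DD/day.
Duration = 93 / 9.60 = 9.687 ≈ 9.7 days.

9.7 days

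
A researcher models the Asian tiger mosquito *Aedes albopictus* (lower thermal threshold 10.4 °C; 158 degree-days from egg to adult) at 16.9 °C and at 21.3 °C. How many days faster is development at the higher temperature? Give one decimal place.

9.8 days

At 16.9 °C: 158 / (16.9 − 10.4) = 158 / 6.5 = 24.308 d.
At 21.3 °C: 158 / (21.3 − 10.4) = 158 / 10.9 = 14.495 d.
Difference = |24.308 − 14.495| = 9.812 ≈ 9.8 days.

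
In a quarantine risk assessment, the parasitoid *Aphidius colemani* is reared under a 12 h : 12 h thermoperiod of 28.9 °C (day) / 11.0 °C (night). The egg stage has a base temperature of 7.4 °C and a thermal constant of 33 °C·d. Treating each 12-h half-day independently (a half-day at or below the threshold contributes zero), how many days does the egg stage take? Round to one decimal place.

2.6 days

Day half: max(0, 28.9 − 7.4) × 0.5 = 21.5 × 0.5 = 10.75 DD.
Night half: max(0, 11.0 − 7.4) × 0.5 = 3.6 × 0.5 = 1.80 DD.
Per 24 h: 12.55 DD/day.
Duration = 33 / 12.55 = 2.629 ≈ 2.6 days.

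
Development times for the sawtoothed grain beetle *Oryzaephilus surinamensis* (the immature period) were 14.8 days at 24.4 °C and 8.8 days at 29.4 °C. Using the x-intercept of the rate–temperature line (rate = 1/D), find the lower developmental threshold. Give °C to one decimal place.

Linear rate model ⇒ the product D·(T − T_b) is constant across temperatures.
14.8·(24.4 − T_b) = 8.8·(29.4 − T_b)
T_b = (14.8·24.4 − 8.8·29.4) / (14.8 − 8.8) = 102.40 / 6.0 = 17.067 °C ≈ 17.1 °C.

17.1 °C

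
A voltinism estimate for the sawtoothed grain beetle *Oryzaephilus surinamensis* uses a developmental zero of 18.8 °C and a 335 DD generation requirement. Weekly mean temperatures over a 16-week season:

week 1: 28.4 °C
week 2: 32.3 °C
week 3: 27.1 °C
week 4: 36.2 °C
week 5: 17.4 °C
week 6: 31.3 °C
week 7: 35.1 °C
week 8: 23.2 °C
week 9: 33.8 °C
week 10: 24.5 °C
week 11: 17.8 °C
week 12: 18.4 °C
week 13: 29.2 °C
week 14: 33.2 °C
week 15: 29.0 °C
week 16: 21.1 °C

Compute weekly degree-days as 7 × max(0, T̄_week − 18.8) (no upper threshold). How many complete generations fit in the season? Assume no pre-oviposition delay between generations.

Weekly DD (7 × max(0, T̄ − 18.8)): 67.2, 94.5, 58.1, 121.8, 0.0, 87.5, 114.1, 30.8, 105.0, 39.9, 0.0, 0.0, 72.8, 100.8, 71.4, 16.1.
Season total = 980.0 DD.
Complete generations = ⌊980.0 / 335⌋ = 2.

2 generations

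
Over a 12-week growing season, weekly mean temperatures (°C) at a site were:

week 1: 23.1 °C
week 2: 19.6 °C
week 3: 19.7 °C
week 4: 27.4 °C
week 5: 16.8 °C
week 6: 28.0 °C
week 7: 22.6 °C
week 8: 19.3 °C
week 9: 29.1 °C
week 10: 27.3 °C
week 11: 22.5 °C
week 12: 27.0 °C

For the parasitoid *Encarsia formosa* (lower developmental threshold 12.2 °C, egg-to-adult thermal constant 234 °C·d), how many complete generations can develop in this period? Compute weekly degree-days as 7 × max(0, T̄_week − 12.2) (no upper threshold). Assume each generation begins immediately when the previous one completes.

4 generations

Weekly DD (7 × max(0, T̄ − 12.2)): 76.3, 51.8, 52.5, 106.4, 32.2, 110.6, 72.8, 49.7, 118.3, 105.7, 72.1, 103.6.
Season total = 952.0 DD.
Complete generations = ⌊952.0 / 234⌋ = 4.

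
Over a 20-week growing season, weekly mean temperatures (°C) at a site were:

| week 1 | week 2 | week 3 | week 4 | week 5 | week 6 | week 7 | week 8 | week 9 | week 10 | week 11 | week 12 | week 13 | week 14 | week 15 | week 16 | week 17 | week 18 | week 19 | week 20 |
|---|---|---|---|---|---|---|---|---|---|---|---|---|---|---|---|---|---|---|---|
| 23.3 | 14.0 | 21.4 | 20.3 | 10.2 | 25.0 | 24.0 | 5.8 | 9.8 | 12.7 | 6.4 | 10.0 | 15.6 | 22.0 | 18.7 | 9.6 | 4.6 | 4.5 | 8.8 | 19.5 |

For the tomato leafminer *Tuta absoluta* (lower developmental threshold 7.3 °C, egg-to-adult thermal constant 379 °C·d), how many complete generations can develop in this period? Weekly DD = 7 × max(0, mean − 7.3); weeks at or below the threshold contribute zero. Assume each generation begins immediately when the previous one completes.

2 generations

Weekly DD (7 × max(0, T̄ − 7.3)): 112.0, 46.9, 98.7, 91.0, 20.3, 123.9, 116.9, 0.0, 17.5, 37.8, 0.0, 18.9, 58.1, 102.9, 79.8, 16.1, 0.0, 0.0, 10.5, 85.4.
Season total = 1036.7 DD.
Complete generations = ⌊1036.7 / 379⌋ = 2.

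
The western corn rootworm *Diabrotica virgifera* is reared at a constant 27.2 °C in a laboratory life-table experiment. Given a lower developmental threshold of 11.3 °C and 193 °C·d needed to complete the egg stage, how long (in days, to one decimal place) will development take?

Daily accumulation = 27.2 − 11.3 = 15.9 DD/day.
Duration = 193 / 15.9 = 12.138 ≈ 12.1 days.

12.1 days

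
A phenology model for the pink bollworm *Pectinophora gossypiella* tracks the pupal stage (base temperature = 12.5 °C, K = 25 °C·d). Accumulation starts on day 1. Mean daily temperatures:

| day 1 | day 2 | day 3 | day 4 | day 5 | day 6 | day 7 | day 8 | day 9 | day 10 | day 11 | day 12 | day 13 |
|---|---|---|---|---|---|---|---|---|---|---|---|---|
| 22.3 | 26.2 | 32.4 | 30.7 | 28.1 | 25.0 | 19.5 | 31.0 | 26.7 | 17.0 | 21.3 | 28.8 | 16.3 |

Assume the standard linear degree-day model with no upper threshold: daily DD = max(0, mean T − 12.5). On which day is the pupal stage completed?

Daily DD above 12.5 °C: 9.8, 13.7, 19.9, 18.2, 15.6, 12.5, 7.0, 18.5, 14.2, 4.5, 8.8, 16.3, 3.8.
Cumulative: 9.8, 23.5, 43.4, 61.6, 77.2, 89.7, 96.7, 115.2, 129.4, 133.9, 142.7, 159.0, 162.8.
The total first reaches 25 DD on day 3.

day 3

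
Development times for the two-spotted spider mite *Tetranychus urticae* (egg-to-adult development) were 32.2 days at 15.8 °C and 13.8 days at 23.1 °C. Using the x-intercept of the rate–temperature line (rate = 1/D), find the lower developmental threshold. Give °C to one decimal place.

10.3 °C

Linear rate model ⇒ the product D·(T − T_b) is constant across temperatures.
32.2·(15.8 − T_b) = 13.8·(23.1 − T_b)
T_b = (32.2·15.8 − 13.8·23.1) / (32.2 − 13.8) = 189.98 / 18.4 = 10.325 °C ≈ 10.3 °C.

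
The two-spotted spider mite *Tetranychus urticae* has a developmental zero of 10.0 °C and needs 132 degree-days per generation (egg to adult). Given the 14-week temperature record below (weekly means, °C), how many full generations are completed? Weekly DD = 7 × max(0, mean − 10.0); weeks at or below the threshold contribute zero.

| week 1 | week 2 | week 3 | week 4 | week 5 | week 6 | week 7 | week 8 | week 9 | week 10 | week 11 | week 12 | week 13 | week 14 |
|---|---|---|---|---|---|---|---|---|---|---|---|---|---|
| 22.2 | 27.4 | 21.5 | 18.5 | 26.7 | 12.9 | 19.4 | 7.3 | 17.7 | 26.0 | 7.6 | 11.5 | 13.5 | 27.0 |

6 generations

Weekly DD (7 × max(0, T̄ − 10.0)): 85.4, 121.8, 80.5, 59.5, 116.9, 20.3, 65.8, 0.0, 53.9, 112.0, 0.0, 10.5, 24.5, 119.0.
Season total = 870.1 DD.
Complete generations = ⌊870.1 / 132⌋ = 6.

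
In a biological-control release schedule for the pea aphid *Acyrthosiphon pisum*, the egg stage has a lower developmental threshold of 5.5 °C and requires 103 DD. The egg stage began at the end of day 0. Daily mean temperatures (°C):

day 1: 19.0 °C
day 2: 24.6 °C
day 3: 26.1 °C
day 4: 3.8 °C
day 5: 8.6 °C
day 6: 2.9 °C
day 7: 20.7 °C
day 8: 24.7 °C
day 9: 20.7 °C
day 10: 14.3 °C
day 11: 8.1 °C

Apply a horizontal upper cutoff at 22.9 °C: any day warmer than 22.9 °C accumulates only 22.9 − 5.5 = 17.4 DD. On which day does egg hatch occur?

day 10

Daily DD above 5.5 °C (capped at 17.4): 13.5, 17.4, 17.4, 0.0, 3.1, 0.0, 15.2, 17.4, 15.2, 8.8, 2.6.
Cumulative: 13.5, 30.9, 48.3, 48.3, 51.4, 51.4, 66.6, 84.0, 99.2, 108.0, 110.6.
The total first reaches 103 DD on day 10.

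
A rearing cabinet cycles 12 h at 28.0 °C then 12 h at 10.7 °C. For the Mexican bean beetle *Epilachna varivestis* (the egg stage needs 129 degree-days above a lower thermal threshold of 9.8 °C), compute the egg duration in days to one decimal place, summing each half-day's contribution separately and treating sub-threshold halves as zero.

13.5 days

Day half: max(0, 28.0 − 9.8) × 0.5 = 18.2 × 0.5 = 9.10 DD.
Night half: max(0, 10.7 − 9.8) × 0.5 = 0.9 × 0.5 = 0.45 DD.
Per 24 h: 9.55 DD/day.
Duration = 129 / 9.55 = 13.508 ≈ 13.5 days.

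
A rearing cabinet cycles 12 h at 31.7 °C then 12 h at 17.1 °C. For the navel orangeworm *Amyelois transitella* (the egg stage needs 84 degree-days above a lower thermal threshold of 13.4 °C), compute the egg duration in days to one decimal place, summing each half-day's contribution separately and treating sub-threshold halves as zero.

7.6 days

Day half: max(0, 31.7 − 13.4) × 0.5 = 18.3 × 0.5 = 9.15 DD.
Night half: max(0, 17.1 − 13.4) × 0.5 = 3.7 × 0.5 = 1.85 DD.
Per 24 h: 11.00 DD/day.
Duration = 84 / 11.00 = 7.636 ≈ 7.6 days.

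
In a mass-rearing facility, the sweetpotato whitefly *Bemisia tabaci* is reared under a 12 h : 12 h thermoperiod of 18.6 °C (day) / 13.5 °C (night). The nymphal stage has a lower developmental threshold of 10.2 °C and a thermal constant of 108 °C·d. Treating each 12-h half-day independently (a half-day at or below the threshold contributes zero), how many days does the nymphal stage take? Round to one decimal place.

18.5 days

Day half: max(0, 18.6 − 10.2) × 0.5 = 8.4 × 0.5 = 4.20 DD.
Night half: max(0, 13.5 − 10.2) × 0.5 = 3.3 × 0.5 = 1.65 DD.
Per 24 h: 5.85 DD/day.
Duration = 108 / 5.85 = 18.462 ≈ 18.5 days.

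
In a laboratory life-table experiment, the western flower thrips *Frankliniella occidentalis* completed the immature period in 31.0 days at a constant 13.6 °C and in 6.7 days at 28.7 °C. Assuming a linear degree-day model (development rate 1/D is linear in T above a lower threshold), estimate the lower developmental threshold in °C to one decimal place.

9.4 °C

Equal thermal constants: D₁(T₁ − T_b) = D₂(T₂ − T_b).
31.0·(13.6 − T_b) = 6.7·(28.7 − T_b)
T_b = (31.0·13.6 − 6.7·28.7) / (31.0 − 6.7) = 229.31 / 24.3 = 9.437 °C ≈ 9.4 °C.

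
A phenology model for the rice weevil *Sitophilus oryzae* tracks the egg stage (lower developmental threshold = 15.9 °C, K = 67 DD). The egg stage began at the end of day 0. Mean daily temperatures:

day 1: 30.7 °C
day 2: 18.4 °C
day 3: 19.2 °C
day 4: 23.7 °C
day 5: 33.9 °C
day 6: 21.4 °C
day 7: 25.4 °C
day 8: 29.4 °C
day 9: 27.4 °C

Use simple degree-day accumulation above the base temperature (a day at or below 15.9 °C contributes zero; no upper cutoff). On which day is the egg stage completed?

Daily DD above 15.9 °C: 14.8, 2.5, 3.3, 7.8, 18.0, 5.5, 9.5, 13.5, 11.5.
Cumulative: 14.8, 17.3, 20.6, 28.4, 46.4, 51.9, 61.4, 74.9, 86.4.
The total first reaches 67 DD on day 8.

day 8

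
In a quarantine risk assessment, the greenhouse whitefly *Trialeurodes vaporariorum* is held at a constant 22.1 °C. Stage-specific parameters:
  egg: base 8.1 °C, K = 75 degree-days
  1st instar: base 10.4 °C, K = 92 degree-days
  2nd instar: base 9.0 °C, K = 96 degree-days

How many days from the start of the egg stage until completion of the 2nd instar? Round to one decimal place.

egg: 75 / (22.1 − 8.1) = 75 / 14.0 = 5.357 d.
1st instar: 92 / (22.1 − 10.4) = 92 / 11.7 = 7.863 d.
2nd instar: 96 / (22.1 − 9.0) = 96 / 13.1 = 7.328 d.
Sum = 20.549 ≈ 20.5 days.

20.5 days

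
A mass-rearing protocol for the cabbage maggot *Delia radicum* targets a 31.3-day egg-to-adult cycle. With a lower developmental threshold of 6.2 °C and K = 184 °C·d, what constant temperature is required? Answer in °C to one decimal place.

Required daily accumulation = 184 / 31.3 = 5.879 DD/day.
T = T_base + 5.879 = 6.2 + 5.879 = 12.079 ≈ 12.1 °C.

12.1 °C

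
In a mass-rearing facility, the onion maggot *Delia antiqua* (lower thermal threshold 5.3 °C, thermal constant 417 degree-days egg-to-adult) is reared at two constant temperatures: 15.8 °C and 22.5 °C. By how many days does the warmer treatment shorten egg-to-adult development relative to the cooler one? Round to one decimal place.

At 15.8 °C: 417 / (15.8 − 5.3) = 417 / 10.5 = 39.714 d.
At 22.5 °C: 417 / (22.5 − 5.3) = 417 / 17.2 = 24.244 d.
Difference = |39.714 − 24.244| = 15.470 ≈ 15.5 days.

15.5 days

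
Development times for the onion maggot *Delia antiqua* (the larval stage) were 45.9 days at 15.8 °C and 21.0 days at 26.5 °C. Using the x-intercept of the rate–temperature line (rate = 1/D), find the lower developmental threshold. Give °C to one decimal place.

Under the model K = D·(T − T_b), so D₁·(T₁ − T_b) = D₂·(T₂ − T_b).
45.9·(15.8 − T_b) = 21.0·(26.5 − T_b)
T_b = (45.9·15.8 − 21.0·26.5) / (45.9 − 21.0) = 168.72 / 24.9 = 6.776 °C ≈ 6.8 °C.

6.8 °C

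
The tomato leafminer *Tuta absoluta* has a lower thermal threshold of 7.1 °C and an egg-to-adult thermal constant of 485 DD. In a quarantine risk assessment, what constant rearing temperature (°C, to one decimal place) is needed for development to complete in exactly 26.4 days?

25.5 °C

Required daily accumulation = 485 / 26.4 = 18.371 DD/day.
T = T_base + 18.371 = 7.1 + 18.371 = 25.471 ≈ 25.5 °C.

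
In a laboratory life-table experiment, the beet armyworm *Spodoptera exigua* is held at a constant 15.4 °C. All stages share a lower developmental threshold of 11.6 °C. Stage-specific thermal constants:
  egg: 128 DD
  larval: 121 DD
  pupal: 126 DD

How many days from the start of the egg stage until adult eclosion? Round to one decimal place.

98.7 days

Daily accumulation at 15.4 °C = 15.4 − 11.6 = 3.8 DD/day.
Total K = 128 + 121 + 126 = 375 DD.
Total duration = 375 / 3.8 = 98.684 ≈ 98.7 days.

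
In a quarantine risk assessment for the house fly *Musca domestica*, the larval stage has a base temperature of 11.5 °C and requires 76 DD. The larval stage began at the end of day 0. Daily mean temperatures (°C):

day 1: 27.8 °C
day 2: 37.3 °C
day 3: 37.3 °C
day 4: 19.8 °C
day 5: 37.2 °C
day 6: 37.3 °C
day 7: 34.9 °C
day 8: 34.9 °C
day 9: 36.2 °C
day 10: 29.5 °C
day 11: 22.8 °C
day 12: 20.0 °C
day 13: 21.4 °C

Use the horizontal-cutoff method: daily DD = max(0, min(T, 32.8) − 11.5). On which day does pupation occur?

day 5

Daily DD above 11.5 °C (capped at 21.3): 16.3, 21.3, 21.3, 8.3, 21.3, 21.3, 21.3, 21.3, 21.3, 18.0, 11.3, 8.5, 9.9.
Cumulative: 16.3, 37.6, 58.9, 67.2, 88.5, 109.8, 131.1, 152.4, 173.7, 191.7, 203.0, 211.5, 221.4.
The total first reaches 76 DD on day 5.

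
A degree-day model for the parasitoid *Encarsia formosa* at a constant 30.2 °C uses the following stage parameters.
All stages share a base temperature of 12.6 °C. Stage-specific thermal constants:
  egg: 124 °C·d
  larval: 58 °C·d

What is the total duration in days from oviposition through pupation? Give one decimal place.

10.3 days

Daily accumulation at 30.2 °C = 30.2 − 12.6 = 17.6 DD/day.
Total K = 124 + 58 = 182 DD.
Total duration = 182 / 17.6 = 10.341 ≈ 10.3 days.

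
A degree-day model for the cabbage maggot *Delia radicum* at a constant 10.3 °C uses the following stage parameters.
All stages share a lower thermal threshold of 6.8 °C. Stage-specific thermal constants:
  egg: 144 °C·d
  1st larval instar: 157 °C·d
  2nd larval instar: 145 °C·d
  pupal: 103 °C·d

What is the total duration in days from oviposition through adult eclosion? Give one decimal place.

156.9 days

Daily accumulation at 10.3 °C = 10.3 − 6.8 = 3.5 DD/day.
Total K = 144 + 157 + 145 + 103 = 549 DD.
Total duration = 549 / 3.5 = 156.857 ≈ 156.9 days.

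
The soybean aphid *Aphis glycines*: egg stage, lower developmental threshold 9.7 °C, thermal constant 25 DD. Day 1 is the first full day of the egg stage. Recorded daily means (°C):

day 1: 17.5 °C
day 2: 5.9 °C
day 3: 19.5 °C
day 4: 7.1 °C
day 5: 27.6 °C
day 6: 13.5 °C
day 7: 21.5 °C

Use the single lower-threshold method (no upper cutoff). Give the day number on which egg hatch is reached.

day 5

Daily DD above 9.7 °C: 7.8, 0.0, 9.8, 0.0, 17.9, 3.8, 11.8.
Cumulative: 7.8, 7.8, 17.6, 17.6, 35.5, 39.3, 51.1.
The total first reaches 25 DD on day 5.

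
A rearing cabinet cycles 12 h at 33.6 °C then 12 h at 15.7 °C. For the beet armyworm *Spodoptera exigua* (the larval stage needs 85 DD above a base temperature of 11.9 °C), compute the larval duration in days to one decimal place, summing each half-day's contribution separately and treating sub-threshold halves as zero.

6.7 days

Day half: max(0, 33.6 − 11.9) × 0.5 = 21.7 × 0.5 = 10.85 DD.
Night half: max(0, 15.7 − 11.9) × 0.5 = 3.8 × 0.5 = 1.90 DD.
Per 24 h: 12.75 DD/day.
Duration = 85 / 12.75 = 6.667 ≈ 6.7 days.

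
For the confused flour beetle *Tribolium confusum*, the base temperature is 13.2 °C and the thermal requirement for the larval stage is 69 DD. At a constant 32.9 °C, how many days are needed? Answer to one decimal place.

3.5 days

Daily accumulation = 32.9 − 13.2 = 19.7 DD/day.
Duration = 69 / 19.7 = 3.503 ≈ 3.5 days.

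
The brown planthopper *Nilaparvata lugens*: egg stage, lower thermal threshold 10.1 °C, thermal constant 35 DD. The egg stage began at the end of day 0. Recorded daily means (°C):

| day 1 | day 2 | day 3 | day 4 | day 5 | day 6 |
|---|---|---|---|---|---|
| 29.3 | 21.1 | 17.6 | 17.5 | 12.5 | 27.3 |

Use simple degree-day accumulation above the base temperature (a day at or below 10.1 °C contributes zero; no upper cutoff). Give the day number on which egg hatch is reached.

day 3

Daily DD above 10.1 °C: 19.2, 11.0, 7.5, 7.4, 2.4, 17.2.
Cumulative: 19.2, 30.2, 37.7, 45.1, 47.5, 64.7.
The total first reaches 35 DD on day 3.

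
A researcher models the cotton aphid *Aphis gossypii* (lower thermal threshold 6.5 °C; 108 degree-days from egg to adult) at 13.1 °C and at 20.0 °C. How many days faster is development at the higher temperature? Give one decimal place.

8.4 days

At 13.1 °C: 108 / (13.1 − 6.5) = 108 / 6.6 = 16.364 d.
At 20.0 °C: 108 / (20.0 − 6.5) = 108 / 13.5 = 8.000 d.
Difference = |16.364 − 8.000| = 8.364 ≈ 8.4 days.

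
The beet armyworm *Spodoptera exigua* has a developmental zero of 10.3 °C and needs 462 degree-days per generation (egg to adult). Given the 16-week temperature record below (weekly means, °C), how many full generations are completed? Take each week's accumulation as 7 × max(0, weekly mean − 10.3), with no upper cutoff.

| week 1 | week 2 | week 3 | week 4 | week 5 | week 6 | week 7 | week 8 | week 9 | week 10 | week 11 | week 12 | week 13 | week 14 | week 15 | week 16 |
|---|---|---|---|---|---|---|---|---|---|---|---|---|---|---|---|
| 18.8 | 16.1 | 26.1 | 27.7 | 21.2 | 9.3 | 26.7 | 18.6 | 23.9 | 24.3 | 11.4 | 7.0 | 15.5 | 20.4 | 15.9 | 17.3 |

2 generations

Weekly DD (7 × max(0, T̄ − 10.3)): 59.5, 40.6, 110.6, 121.8, 76.3, 0.0, 114.8, 58.1, 95.2, 98.0, 7.7, 0.0, 36.4, 70.7, 39.2, 49.0.
Season total = 977.9 DD.
Complete generations = ⌊977.9 / 462⌋ = 2.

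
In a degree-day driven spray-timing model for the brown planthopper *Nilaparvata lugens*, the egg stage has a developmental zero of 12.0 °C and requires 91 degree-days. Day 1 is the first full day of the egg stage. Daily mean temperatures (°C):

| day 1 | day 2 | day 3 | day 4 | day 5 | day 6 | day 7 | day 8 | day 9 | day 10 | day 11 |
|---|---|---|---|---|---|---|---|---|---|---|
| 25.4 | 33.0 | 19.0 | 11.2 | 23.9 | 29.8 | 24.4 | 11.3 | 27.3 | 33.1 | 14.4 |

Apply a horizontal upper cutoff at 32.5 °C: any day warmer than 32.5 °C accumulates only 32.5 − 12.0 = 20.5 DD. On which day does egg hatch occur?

day 9

Daily DD above 12.0 °C (capped at 20.5): 13.4, 20.5, 7.0, 0.0, 11.9, 17.8, 12.4, 0.0, 15.3, 20.5, 2.4.
Cumulative: 13.4, 33.9, 40.9, 40.9, 52.8, 70.6, 83.0, 83.0, 98.3, 118.8, 121.2.
The total first reaches 91 DD on day 9.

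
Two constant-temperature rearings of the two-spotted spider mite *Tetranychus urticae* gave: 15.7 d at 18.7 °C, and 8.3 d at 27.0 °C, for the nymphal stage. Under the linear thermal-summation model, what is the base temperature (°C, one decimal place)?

Equal thermal constants: D₁(T₁ − T_b) = D₂(T₂ − T_b).
15.7·(18.7 − T_b) = 8.3·(27.0 − T_b)
T_b = (15.7·18.7 − 8.3·27.0) / (15.7 − 8.3) = 69.49 / 7.4 = 9.391 °C ≈ 9.4 °C.

9.4 °C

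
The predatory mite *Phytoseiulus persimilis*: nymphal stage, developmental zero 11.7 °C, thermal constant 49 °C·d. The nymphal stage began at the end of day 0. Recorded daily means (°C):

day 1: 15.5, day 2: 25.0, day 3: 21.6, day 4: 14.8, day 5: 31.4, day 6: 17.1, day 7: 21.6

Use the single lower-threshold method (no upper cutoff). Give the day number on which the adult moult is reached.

Daily DD above 11.7 °C: 3.8, 13.3, 9.9, 3.1, 19.7, 5.4, 9.9.
Cumulative: 3.8, 17.1, 27.0, 30.1, 49.8, 55.2, 65.1.
The total first reaches 49 DD on day 5.

day 5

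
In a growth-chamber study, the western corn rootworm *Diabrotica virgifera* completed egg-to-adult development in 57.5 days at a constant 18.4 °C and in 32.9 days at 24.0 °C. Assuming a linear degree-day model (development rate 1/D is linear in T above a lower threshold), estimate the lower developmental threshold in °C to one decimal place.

10.9 °C

Linear rate model ⇒ the product D·(T − T_b) is constant across temperatures.
57.5·(18.4 − T_b) = 32.9·(24.0 − T_b)
T_b = (57.5·18.4 − 32.9·24.0) / (57.5 − 32.9) = 268.40 / 24.6 = 10.911 °C ≈ 10.9 °C.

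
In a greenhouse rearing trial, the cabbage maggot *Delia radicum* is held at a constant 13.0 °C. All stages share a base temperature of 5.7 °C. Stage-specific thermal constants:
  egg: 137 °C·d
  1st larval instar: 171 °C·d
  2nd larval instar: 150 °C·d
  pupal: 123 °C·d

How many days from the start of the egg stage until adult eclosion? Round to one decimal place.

Daily accumulation at 13.0 °C = 13.0 − 5.7 = 7.3 DD/day.
Total K = 137 + 171 + 150 + 123 = 581 DD.
Total duration = 581 / 7.3 = 79.589 ≈ 79.6 days.

79.6 days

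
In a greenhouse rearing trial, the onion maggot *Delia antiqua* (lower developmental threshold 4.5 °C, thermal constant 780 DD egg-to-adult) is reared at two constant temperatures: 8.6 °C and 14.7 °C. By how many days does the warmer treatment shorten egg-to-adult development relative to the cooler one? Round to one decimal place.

At 8.6 °C: 780 / (8.6 − 4.5) = 780 / 4.1 = 190.244 d.
At 14.7 °C: 780 / (14.7 − 4.5) = 780 / 10.2 = 76.471 d.
Difference = |190.244 − 76.471| = 113.773 ≈ 113.8 days.

113.8 days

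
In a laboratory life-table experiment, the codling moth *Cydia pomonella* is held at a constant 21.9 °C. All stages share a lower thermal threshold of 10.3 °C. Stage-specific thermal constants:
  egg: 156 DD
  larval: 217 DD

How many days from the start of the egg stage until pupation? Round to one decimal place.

Daily accumulation at 21.9 °C = 21.9 − 10.3 = 11.6 DD/day.
Total K = 156 + 217 = 373 DD.
Total duration = 373 / 11.6 = 32.155 ≈ 32.2 days.

32.2 days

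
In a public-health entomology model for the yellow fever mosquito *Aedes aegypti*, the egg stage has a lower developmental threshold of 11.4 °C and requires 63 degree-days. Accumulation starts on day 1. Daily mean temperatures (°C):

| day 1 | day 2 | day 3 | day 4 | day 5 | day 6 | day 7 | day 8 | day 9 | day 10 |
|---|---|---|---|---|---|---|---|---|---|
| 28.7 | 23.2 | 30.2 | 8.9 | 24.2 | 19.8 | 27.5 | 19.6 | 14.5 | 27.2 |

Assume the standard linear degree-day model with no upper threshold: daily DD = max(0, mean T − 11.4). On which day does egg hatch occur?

Daily DD above 11.4 °C: 17.3, 11.8, 18.8, 0.0, 12.8, 8.4, 16.1, 8.2, 3.1, 15.8.
Cumulative: 17.3, 29.1, 47.9, 47.9, 60.7, 69.1, 85.2, 93.4, 96.5, 112.3.
The total first reaches 63 DD on day 6.

day 6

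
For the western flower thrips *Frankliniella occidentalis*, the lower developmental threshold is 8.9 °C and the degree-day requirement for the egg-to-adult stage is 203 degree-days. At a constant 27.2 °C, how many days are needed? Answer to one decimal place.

11.1 days

Daily accumulation = 27.2 − 8.9 = 18.3 DD/day.
Duration = 203 / 18.3 = 11.093 ≈ 11.1 days.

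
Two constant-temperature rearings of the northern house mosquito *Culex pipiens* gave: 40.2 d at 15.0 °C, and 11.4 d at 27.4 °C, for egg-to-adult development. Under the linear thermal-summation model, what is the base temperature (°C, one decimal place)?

Under the model K = D·(T − T_b), so D₁·(T₁ − T_b) = D₂·(T₂ − T_b).
40.2·(15.0 − T_b) = 11.4·(27.4 − T_b)
T_b = (40.2·15.0 − 11.4·27.4) / (40.2 − 11.4) = 290.64 / 28.8 = 10.092 °C ≈ 10.1 °C.

10.1 °C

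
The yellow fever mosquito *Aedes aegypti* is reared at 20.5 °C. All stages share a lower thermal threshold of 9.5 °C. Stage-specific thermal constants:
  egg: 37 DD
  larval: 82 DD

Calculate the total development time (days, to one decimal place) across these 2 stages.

Daily accumulation at 20.5 °C = 20.5 − 9.5 = 11.0 DD/day.
Total K = 37 + 82 = 119 DD.
Total duration = 119 / 11.0 = 10.818 ≈ 10.8 days.

10.8 days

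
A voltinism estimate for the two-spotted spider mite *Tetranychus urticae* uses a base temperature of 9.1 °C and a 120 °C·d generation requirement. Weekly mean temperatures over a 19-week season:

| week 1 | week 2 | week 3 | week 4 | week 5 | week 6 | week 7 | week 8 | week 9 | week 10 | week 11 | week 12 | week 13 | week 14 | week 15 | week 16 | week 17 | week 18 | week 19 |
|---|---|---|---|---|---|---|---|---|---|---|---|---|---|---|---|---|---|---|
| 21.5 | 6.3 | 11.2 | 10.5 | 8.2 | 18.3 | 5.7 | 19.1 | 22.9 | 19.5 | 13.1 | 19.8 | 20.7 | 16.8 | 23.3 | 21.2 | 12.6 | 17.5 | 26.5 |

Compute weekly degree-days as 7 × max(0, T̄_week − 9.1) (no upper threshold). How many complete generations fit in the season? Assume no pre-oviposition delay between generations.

8 generations

Weekly DD (7 × max(0, T̄ − 9.1)): 86.8, 0.0, 14.7, 9.8, 0.0, 64.4, 0.0, 70.0, 96.6, 72.8, 28.0, 74.9, 81.2, 53.9, 99.4, 84.7, 24.5, 58.8, 121.8.
Season total = 1042.3 DD.
Complete generations = ⌊1042.3 / 120⌋ = 8.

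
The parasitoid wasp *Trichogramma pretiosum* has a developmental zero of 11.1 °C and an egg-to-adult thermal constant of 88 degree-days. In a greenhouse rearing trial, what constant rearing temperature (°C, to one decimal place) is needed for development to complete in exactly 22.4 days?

Required daily accumulation = 88 / 22.4 = 3.929 DD/day.
T = T_base + 3.929 = 11.1 + 3.929 = 15.029 ≈ 15.0 °C.

15.0 °C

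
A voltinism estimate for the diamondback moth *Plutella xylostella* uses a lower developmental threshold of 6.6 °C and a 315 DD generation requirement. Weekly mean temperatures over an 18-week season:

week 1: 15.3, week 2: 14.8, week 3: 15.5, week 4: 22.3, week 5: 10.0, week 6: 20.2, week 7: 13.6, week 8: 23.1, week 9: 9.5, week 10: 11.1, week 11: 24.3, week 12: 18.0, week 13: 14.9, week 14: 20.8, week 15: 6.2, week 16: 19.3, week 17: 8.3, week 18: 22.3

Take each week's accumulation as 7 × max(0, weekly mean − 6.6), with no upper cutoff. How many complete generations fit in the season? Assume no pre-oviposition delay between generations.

Weekly DD (7 × max(0, T̄ − 6.6)): 60.9, 57.4, 62.3, 109.9, 23.8, 95.2, 49.0, 115.5, 20.3, 31.5, 123.9, 79.8, 58.1, 99.4, 0.0, 88.9, 11.9, 109.9.
Season total = 1197.7 DD.
Complete generations = ⌊1197.7 / 315⌋ = 3.

3 generations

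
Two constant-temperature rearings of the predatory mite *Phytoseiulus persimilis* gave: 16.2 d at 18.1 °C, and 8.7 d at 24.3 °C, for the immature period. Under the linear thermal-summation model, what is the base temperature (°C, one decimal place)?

10.9 °C

Linear rate model ⇒ the product D·(T − T_b) is constant across temperatures.
16.2·(18.1 − T_b) = 8.7·(24.3 − T_b)
T_b = (16.2·18.1 − 8.7·24.3) / (16.2 − 8.7) = 81.81 / 7.5 = 10.908 °C ≈ 10.9 °C.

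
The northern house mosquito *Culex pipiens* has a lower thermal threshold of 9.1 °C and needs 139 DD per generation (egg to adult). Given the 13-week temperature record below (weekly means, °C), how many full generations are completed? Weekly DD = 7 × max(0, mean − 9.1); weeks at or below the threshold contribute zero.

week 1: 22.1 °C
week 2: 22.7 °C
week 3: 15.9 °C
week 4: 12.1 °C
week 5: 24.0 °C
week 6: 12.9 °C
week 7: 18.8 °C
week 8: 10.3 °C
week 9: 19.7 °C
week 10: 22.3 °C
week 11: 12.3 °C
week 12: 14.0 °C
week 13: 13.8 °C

Weekly DD (7 × max(0, T̄ − 9.1)): 91.0, 95.2, 47.6, 21.0, 104.3, 26.6, 67.9, 8.4, 74.2, 92.4, 22.4, 34.3, 32.9.
Season total = 718.2 DD.
Complete generations = ⌊718.2 / 139⌋ = 5.

5 generations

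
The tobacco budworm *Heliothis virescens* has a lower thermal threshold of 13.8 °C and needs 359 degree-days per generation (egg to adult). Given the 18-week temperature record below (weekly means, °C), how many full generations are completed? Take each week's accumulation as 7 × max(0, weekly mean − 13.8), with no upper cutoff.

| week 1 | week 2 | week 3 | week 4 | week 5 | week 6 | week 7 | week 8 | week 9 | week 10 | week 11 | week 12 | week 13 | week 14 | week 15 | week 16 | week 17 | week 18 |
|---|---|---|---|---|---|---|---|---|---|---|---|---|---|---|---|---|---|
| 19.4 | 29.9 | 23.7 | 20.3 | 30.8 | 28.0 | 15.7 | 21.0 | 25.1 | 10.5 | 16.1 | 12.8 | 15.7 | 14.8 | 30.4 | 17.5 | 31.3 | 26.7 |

2 generations

Weekly DD (7 × max(0, T̄ − 13.8)): 39.2, 112.7, 69.3, 45.5, 119.0, 99.4, 13.3, 50.4, 79.1, 0.0, 16.1, 0.0, 13.3, 7.0, 116.2, 25.9, 122.5, 90.3.
Season total = 1019.2 DD.
Complete generations = ⌊1019.2 / 359⌋ = 2.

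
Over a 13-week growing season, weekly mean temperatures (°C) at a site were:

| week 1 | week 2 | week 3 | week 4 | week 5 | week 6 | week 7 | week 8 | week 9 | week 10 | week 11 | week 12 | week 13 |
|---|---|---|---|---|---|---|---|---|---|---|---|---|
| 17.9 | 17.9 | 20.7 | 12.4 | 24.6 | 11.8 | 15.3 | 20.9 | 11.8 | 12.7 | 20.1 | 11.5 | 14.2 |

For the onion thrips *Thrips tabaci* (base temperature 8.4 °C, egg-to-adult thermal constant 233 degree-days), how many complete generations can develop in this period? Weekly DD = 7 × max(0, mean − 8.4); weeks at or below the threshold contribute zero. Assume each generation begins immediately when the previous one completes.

Weekly DD (7 × max(0, T̄ − 8.4)): 66.5, 66.5, 86.1, 28.0, 113.4, 23.8, 48.3, 87.5, 23.8, 30.1, 81.9, 21.7, 40.6.
Season total = 718.2 DD.
Complete generations = ⌊718.2 / 233⌋ = 3.

3 generations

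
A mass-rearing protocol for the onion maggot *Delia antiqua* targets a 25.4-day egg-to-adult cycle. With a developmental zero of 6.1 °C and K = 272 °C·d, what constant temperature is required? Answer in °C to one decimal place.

16.8 °C

Required daily accumulation = 272 / 25.4 = 10.709 DD/day.
T = T_base + 10.709 = 6.1 + 10.709 = 16.809 ≈ 16.8 °C.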